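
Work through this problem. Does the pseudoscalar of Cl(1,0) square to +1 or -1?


The pseudoscalar I = e1...e_n (product of all n generators) of Cl(p,q) satisfies I^2 = (-1)^(q + n(n-1)/2).
p = 1, q = 0, n = p + q = 1
n(n-1)/2 = 1 * 0 / 2 = 0
Exponent = q + n(n-1)/2 = 0 + 0 = 0
I^2 = (-1)^0 = +1


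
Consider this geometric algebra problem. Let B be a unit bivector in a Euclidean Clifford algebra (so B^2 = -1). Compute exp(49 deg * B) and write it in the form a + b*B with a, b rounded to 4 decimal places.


For a unit bivector B with B^2 = -1, the exponential series gives
e^(theta*B) = cos(theta) + sin(theta)*B (the GA analogue of Euler's formula).
theta = 49 degrees = 0.855211 rad
cos(49 deg) = 0.6561
sin(49 deg) = 0.7547
exp(theta*B) = 0.6561 + 0.7547*B


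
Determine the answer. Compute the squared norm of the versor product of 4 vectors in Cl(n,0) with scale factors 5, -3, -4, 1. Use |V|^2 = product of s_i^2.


Each vector v_i has |v_i|^2 = s_i^2
Squared scales: 5^2 = 25, (-3)^2 = 9, (-4)^2 = 16, 1^2 = 1
|V|^2 = 25 * 9 * 16 * 1
= 3600


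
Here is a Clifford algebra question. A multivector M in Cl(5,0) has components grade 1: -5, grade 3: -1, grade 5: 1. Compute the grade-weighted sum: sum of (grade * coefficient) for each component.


Grade-weighted sum = sum of grade_k * coefficient_k
1*(-5) = -5
3*(-1) = -3
5*1 = 5
Total = -5 + (-3) + 5 = -3


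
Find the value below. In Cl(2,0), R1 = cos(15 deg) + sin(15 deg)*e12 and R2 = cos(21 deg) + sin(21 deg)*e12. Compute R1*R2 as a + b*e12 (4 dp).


Same-plane rotors commute and their half-angles add:
R1*R2 = cos(a1 + a2) + sin(a1 + a2)*e12.
a1 + a2 = 15 + 21 = 36 deg
cos(36 deg) = 0.8090
sin(36 deg) = 0.5878
R1*R2 = 0.8090 + 0.5878*e12


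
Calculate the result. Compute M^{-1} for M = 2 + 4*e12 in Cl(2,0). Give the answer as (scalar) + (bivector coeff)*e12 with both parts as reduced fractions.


M = 2 + 4*e12, where e12^2 = -1.
Since M commutes with its reverse ~M = a - b*e12, M * ~M = a^2 - b^2*e12^2 = a^2 + b^2.
So M^{-1} = ~M / (a^2 + b^2) = (a - b*e12)/(a^2 + b^2).
a^2 + b^2 = 4 + 16 = 20
Scalar part = 2/20 = 1/10
Bivector coeff = -4/20 = -1/5
M^{-1} = 1/10 - 1/5*e12


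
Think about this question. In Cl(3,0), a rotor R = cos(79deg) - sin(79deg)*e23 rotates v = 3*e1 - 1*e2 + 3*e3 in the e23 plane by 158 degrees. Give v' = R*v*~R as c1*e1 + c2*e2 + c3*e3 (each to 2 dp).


Rotor R = cos(79deg) - sin(79deg)*e23
Rotation angle theta = 2 * 79 = 158 degrees in the e23 plane (e2 -> e3).
The component perpendicular to the plane (e1) is invariant: v'_1 = v1 = 3.00
cos(158deg) = -0.9272, sin(158deg) = 0.3746
v'_2 = v2*cos(theta) - v3*sin(theta) = -1*(-0.9272) - 3*0.3746 = -0.20
v'_3 = v2*sin(theta) + v3*cos(theta) = -1*0.3746 + 3*(-0.9272) = -3.16
v' = 3.00*e1 - 0.20*e2 - 3.16*e3


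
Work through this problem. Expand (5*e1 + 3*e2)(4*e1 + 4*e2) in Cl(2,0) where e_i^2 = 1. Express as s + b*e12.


Expand: (5*e1 + 3*e2)(4*e1 + 4*e2)
= 5*4*e1e1 + 5*4*e1e2 + 3*4*e2e1 + 3*4*e2e2
Using e1^2 = e2^2 = 1, e2e1 = -e1e2:
Scalar part s = 5*4 + 3*4 = 20 + 12 = 32
Bivector part b = 5*4 - 3*4 = 20 - 12 = 8
uv = 32 + 8*e12


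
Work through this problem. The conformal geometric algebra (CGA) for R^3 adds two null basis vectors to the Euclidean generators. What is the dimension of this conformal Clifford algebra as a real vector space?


The conformal model of R^3 uses Cl(4,1): the 3 Euclidean generators plus two extra orthogonal generators e+ (e+^2 = +1) and e- (e-^2 = -1), from which the null vectors e0, einf are built.
Number of generators m = 3 + 2 = 5.
dim Cl(p,q) = 2^m = 2^5 = 32


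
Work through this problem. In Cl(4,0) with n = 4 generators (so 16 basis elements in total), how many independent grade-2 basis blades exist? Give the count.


Number of grade-k basis blades in Cl(p,q) with n = p + q is C(n, k).
n = 4 + 0 = 4
C(4, 2) = 4! / (2! * 2!)
= 24 / (2 * 2)
= 6


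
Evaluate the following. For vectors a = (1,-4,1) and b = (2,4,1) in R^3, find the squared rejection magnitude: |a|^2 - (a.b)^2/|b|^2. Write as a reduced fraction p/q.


|a|^2 = 1^2 + (-4)^2 + 1^2 = 18
|b|^2 = 2^2 + 4^2 + 1^2 = 21
a . b = 1*2 + (-4)*4 + 1*1 = -13
(a.b)^2 = (-13)^2 = 169
|rej|^2 = 18 - 169/21
= (378 - 169)/21
= 209/21
In lowest terms: 209/21


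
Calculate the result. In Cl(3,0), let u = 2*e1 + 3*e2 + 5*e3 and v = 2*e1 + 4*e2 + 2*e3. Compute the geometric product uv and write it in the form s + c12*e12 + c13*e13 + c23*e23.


In Cl(3,0): e_i^2 = 1, e_ie_j = -e_je_i for i != j.
Scalar part = u . v = 2*2 + 3*4 + 5*2
= 4 + 12 + 10 = 26
e12 coeff = 2*4 - 3*2 = 8 - 6 = 2
e13 coeff = 2*2 - 5*2 = 4 - 10 = -6
e23 coeff = 3*2 - 5*4 = 6 - 20 = -14
uv = 26 + 2*e12 - 6*e13 - 14*e23


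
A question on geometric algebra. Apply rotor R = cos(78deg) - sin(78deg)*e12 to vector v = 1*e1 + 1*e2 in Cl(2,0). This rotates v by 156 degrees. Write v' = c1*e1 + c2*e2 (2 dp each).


Rotor R = cos(78deg) - sin(78deg)*e12
Rotation angle theta = 2 * 78 = 156 degrees
v' = R*v*~R rotates v by theta.
cos(156deg) = -0.9135, sin(156deg) = 0.4067
v'_1 = 1*cos(156deg) - 1*sin(156deg)
= 1*(-0.9135) - 1*0.4067
= -1.32
v'_2 = 1*sin(156deg) + 1*cos(156deg)
= 1*0.4067 + 1*(-0.9135)
= -0.51
v' = -1.32*e1 - 0.51*e2


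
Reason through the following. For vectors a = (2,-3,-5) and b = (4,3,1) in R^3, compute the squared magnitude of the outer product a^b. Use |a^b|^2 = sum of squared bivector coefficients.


a wedge b = (a1*b2 - a2*b1)*e12 + (a1*b3 - a3*b1)*e13 + (a2*b3 - a3*b2)*e23
e12 coeff: 2*3 - (-3)*4 = 6 - (-12) = 18
e13 coeff: 2*1 - (-5)*4 = 2 - (-20) = 22
e23 coeff: (-3)*1 - (-5)*3 = -3 - (-15) = 12
|a wedge b|^2 = 18^2 + 22^2 + 12^2
= 324 + 484 + 144
= 952


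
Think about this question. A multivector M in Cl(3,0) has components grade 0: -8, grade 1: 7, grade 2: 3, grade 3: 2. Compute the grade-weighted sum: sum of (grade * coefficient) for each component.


Grade-weighted sum = sum of grade_k * coefficient_k
0*(-8) = 0
1*7 = 7
2*3 = 6
3*2 = 6
Total = 0 + 7 + 6 + 6 = 19


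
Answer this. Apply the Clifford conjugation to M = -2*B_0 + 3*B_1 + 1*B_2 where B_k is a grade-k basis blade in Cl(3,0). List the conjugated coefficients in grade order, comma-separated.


Clifford conjugate sign for grade k: (-1)^(k(k+1)/2)
Grade 0: (-1)^(0*1/2) = (-1)^0 = 1, coeff -2 -> -2
Grade 1: (-1)^(1*2/2) = (-1)^1 = -1, coeff 3 -> -3
Grade 2: (-1)^(2*3/2) = (-1)^3 = -1, coeff 1 -> -1
Conjugated coefficients: -2, -3, -1


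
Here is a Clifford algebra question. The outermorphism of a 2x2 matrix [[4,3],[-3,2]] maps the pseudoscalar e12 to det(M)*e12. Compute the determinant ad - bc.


The outermorphism of a linear map f sends e1^e2 to f(e1)^f(e2).
f(e1) = 4*e1 - 3*e2
f(e2) = 3*e1 + 2*e2
f(e1) ^ f(e2) = (4*e1 - 3*e2) ^ (3*e1 + 2*e2)
= 4*2*e12 + (-3)*3*e21
= (8 - (-9))*e12
= 17*e12
Coefficient = 17


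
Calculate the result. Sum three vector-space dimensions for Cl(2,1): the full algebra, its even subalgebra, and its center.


n = 2 + 1 = 3
Total dim = 2^3 = 8
Even subalgebra dim = 2^2 = 4
n is odd, so center dim = 2
Sum = 8 + 4 + 2 = 14


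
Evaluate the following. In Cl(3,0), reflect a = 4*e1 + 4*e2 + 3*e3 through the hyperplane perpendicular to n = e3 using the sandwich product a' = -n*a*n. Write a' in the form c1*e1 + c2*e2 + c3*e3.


Reflection formula: a' = -n*a*n, with n = e3 (unit vector, n^2 = 1).
For reflection through hyperplane perp to e3:
The component along e3 flips sign, others stay.
a = (4, 4, 3)
a' = (4, 4, -3)
a' = 4*e1 + 4*e2 - 3*e3


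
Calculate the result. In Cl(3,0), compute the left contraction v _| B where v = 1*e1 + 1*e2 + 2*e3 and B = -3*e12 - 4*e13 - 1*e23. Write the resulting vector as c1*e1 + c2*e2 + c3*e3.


Left contraction v _| B = <vB>_1 (grade-1 part of the geometric product vB).
Using e1_|e12 = e2, e2_|e12 = -e1, e1_|e13 = e3, e3_|e13 = -e1, e2_|e23 = e3, e3_|e23 = -e2:
e1 coeff: -v2*b12 - v3*b13 = -(1)*(-3) - (2)*(-4) = 11
e2 coeff: v1*b12 - v3*b23 = (1)*(-3) - (2)*(-1) = -1
e3 coeff: v1*b13 + v2*b23 = (1)*(-4) + (1)*(-1) = -5
v _| B = 11*e1 - 1*e2 - 5*e3


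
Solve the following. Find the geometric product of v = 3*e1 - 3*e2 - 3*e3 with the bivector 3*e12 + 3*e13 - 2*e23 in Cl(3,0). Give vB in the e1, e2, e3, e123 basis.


vB has grade-1 (vector) and grade-3 (trivector) parts: vB = (v _| B) + (v ^ B).
Vector part <vB>_1:
  e1: -v2*b12 - v3*b13 = -(-3)*(3) - (-3)*(3) = 18
  e2: v1*b12 - v3*b23 = (3)*(3) - (-3)*(-2) = 3
  e3: v1*b13 + v2*b23 = (3)*(3) + (-3)*(-2) = 15
Trivector part <vB>_3:
  e123: v1*b23 - v2*b13 + v3*b12 = (3)*(-2) - (-3)*(3) + (-3)*(3) = -6
vB = 18*e1 + 3*e2 + 15*e3 - 6*e123


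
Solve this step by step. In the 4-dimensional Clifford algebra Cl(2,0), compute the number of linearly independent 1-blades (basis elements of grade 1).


Number of grade-k basis blades in Cl(p,q) with n = p + q is C(n, k).
n = 2 + 0 = 2
C(2, 1) = 2! / (1! * 1!)
= 2 / (1 * 1)
= 2


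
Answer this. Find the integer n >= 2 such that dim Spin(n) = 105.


dim Spin(n) = dim so(n) = n(n-1)/2.
Solve n(n-1)/2 = 105, i.e. n^2 - n - 210 = 0.
Discriminant = 1 + 8*105 = 841
n = (1 + sqrt(841))/2 = (1 + 29)/2 = 15


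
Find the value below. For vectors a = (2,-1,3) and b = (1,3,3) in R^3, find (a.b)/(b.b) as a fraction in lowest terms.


Projection coefficient = (a . b) / (b . b)
a . b = 2*1 + (-1)*3 + 3*3
= 2 + (-3) + 9 = 8
b . b = 1^2 + 3^2 + 3^2
= 1 + 9 + 9 = 19
Coefficient = 8/19
In lowest terms: 8/19


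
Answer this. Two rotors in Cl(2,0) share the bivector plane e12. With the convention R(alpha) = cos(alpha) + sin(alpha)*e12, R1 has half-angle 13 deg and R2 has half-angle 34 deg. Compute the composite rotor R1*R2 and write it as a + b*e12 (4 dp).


Same-plane rotors commute and their half-angles add:
R1*R2 = cos(a1 + a2) + sin(a1 + a2)*e12.
a1 + a2 = 13 + 34 = 47 deg
cos(47 deg) = 0.6820
sin(47 deg) = 0.7314
R1*R2 = 0.6820 + 0.7314*e12


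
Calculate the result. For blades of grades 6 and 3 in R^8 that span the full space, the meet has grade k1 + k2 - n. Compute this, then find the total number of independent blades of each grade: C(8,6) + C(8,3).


Meet grade = grade(A) + grade(B) - n
= 6 + 3 - 8 = 1
C(8,6) = 28
C(8,3) = 56
dim_A + dim_B = 28 + 56 = 84


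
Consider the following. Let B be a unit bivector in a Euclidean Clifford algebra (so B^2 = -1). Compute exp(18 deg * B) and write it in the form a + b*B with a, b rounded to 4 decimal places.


For a unit bivector B with B^2 = -1, the exponential series gives
e^(theta*B) = cos(theta) + sin(theta)*B (the GA analogue of Euler's formula).
theta = 18 degrees = 0.314159 rad
cos(18 deg) = 0.9511
sin(18 deg) = 0.3090
exp(theta*B) = 0.9511 + 0.3090*B


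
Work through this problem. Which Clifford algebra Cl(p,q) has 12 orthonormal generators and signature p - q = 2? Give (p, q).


We need p + q = 12 and p - q = 2.
Adding: 2p = 12 + 2 = 14, so p = 7.
Then q = 12 - 7 = 5.
(p, q) = (7, 5)


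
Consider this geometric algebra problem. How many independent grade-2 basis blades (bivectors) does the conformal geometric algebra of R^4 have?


The conformal model of R^4 uses Cl(5,1) with m = 4 + 2 = 6 generators.
Number of grade-2 blades = C(m, 2) = C(6, 2)
= 6*5/2 = 15


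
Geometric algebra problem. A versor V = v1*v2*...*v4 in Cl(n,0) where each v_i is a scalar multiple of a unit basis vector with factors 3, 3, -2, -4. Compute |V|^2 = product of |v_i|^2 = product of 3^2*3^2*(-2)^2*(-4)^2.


Each vector v_i has |v_i|^2 = s_i^2
Squared scales: 3^2 = 9, 3^2 = 9, (-2)^2 = 4, (-4)^2 = 16
|V|^2 = 9 * 9 * 4 * 16
= 5184


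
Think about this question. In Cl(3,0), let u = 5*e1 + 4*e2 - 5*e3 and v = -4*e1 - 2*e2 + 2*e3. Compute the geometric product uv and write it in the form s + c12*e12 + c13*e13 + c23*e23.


In Cl(3,0): e_i^2 = 1, e_ie_j = -e_je_i for i != j.
Scalar part = u . v = 5*(-4) + 4*(-2) + (-5)*2
= -20 + (-8) + (-10) = -38
e12 coeff = 5*(-2) - 4*(-4) = -10 - (-16) = 6
e13 coeff = 5*2 - (-5)*(-4) = 10 - 20 = -10
e23 coeff = 4*2 - (-5)*(-2) = 8 - 10 = -2
uv = -38 + 6*e12 - 10*e13 - 2*e23


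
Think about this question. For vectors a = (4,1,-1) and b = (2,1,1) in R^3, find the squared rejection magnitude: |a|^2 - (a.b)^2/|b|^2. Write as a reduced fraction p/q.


|a|^2 = 4^2 + 1^2 + (-1)^2 = 18
|b|^2 = 2^2 + 1^2 + 1^2 = 6
a . b = 4*2 + 1*1 + (-1)*1 = 8
(a.b)^2 = 8^2 = 64
|rej|^2 = 18 - 64/6
= (108 - 64)/6
= 44/6
In lowest terms: 22/3


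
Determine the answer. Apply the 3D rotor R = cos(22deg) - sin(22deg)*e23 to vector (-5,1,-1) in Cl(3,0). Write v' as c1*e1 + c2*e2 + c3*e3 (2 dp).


Rotor R = cos(22deg) - sin(22deg)*e23
Rotation angle theta = 2 * 22 = 44 degrees in the e23 plane (e2 -> e3).
The component perpendicular to the plane (e1) is invariant: v'_1 = v1 = -5.00
cos(44deg) = 0.7193, sin(44deg) = 0.6947
v'_2 = v2*cos(theta) - v3*sin(theta) = 1*0.7193 - (-1)*0.6947 = 1.41
v'_3 = v2*sin(theta) + v3*cos(theta) = 1*0.6947 + (-1)*0.7193 = -0.02
v' = -5.00*e1 + 1.41*e2 - 0.02*e3


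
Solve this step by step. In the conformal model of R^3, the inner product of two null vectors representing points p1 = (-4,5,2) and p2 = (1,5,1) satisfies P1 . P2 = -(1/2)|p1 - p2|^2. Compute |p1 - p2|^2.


p1 - p2 = (-5, 0, 1)
|p1 - p2|^2 = (-5)^2 + 0^2 + 1^2
= 25 + 0 + 1
= 26


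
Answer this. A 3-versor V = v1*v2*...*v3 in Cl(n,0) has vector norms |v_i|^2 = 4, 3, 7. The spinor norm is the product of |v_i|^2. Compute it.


Spinor norm N(V) = |v1|^2 * |v2|^2 * ... * |v3|^2
= 4 * 3 * 7
Running product: 4, 12, 84
N(V) = 84


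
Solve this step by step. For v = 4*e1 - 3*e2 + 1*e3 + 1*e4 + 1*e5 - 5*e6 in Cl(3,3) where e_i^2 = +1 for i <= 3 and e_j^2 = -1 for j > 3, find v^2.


v^2 = sum of c_i^2 * e_i^2
Positive signature terms (e_i^2 = +1): 4^2 + (-3)^2 + 1^2 = 26
Negative signature terms (e_j^2 = -1): 1^2 + 1^2 + (-5)^2 = 27
v^2 = 26 - 27 = -1


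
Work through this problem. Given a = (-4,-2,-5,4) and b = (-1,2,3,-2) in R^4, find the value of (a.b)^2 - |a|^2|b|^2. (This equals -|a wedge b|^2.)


a . b = (-4)*(-1) + (-2)*2 + (-5)*3 + 4*(-2)
= 4 + (-4) + (-15) + (-8) = -23
|a|^2 = (-4)^2 + (-2)^2 + (-5)^2 + 4^2 = 61
|b|^2 = (-1)^2 + 2^2 + 3^2 + (-2)^2 = 18
(a.b)^2 = (-23)^2 = 529
|a|^2 * |b|^2 = 61 * 18 = 1098
Result = 529 - 1098 = -569


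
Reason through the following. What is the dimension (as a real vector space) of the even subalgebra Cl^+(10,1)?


Even subalgebra dimension = 2^(n-1)
n = 10 + 1 = 11
2^(11 - 1) = 2^10 = 1024
Verification: sum of C(11,k) for even k = 1 + 55 + 330 + 462 + 165 + 11 = 1024
Result = 1024


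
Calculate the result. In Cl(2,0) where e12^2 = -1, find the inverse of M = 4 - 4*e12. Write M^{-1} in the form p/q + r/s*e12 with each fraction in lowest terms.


M = 4 - 4*e12, where e12^2 = -1.
Since M commutes with its reverse ~M = a - b*e12, M * ~M = a^2 - b^2*e12^2 = a^2 + b^2.
So M^{-1} = ~M / (a^2 + b^2) = (a - b*e12)/(a^2 + b^2).
a^2 + b^2 = 16 + 16 = 32
Scalar part = 4/32 = 1/8
Bivector coeff = 4/32 = 1/8
M^{-1} = 1/8 + 1/8*e12


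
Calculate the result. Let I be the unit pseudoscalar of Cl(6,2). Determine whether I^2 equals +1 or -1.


The pseudoscalar I = e1...e_n (product of all n generators) of Cl(p,q) satisfies I^2 = (-1)^(q + n(n-1)/2).
p = 6, q = 2, n = p + q = 8
n(n-1)/2 = 8 * 7 / 2 = 28
Exponent = q + n(n-1)/2 = 2 + 28 = 30
I^2 = (-1)^30 = +1


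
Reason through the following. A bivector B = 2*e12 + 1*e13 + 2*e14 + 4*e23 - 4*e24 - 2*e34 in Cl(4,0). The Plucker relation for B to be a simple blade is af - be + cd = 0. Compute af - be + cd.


Plucker relation: af - be + cd
a*f = 2*(-2) = -4
b*e = 1*(-4) = -4
c*d = 2*4 = 8
af - be + cd = -4 - (-4) + 8
= 8


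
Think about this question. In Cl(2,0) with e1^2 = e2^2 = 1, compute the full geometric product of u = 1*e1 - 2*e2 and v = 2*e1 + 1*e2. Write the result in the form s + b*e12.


Expand: (1*e1 - 2*e2)(2*e1 + 1*e2)
= 1*2*e1e1 + 1*1*e1e2 + (-2)*2*e2e1 + (-2)*1*e2e2
Using e1^2 = e2^2 = 1, e2e1 = -e1e2:
Scalar part s = 1*2 + (-2)*1 = 2 + (-2) = 0
Bivector part b = 1*1 - (-2)*2 = 1 - (-4) = 5
uv = 0 + 5*e12


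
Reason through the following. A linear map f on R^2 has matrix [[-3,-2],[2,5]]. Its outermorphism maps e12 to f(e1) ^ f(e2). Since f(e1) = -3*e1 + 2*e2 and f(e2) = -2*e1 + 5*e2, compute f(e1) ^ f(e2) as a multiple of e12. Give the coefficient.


The outermorphism of a linear map f sends e1^e2 to f(e1)^f(e2).
f(e1) = -3*e1 + 2*e2
f(e2) = -2*e1 + 5*e2
f(e1) ^ f(e2) = (-3*e1 + 2*e2) ^ (-2*e1 + 5*e2)
= (-3)*5*e12 + 2*(-2)*e21
= (-15 - (-4))*e12
= -11*e12
Coefficient = -11


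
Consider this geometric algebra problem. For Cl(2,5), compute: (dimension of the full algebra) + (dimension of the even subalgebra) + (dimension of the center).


n = 2 + 5 = 7
Total dim = 2^7 = 128
Even subalgebra dim = 2^6 = 64
n is odd, so center dim = 2
Sum = 128 + 64 + 2 = 194


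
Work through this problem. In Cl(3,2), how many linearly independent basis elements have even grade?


Even subalgebra dimension = 2^(n-1)
n = 3 + 2 = 5
2^(5 - 1) = 2^4 = 16
Verification: sum of C(5,k) for even k = 1 + 10 + 5 = 16
Result = 16


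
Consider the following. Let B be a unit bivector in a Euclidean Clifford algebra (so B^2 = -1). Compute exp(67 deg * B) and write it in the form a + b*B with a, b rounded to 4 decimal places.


For a unit bivector B with B^2 = -1, the exponential series gives
e^(theta*B) = cos(theta) + sin(theta)*B (the GA analogue of Euler's formula).
theta = 67 degrees = 1.169371 rad
cos(67 deg) = 0.3907
sin(67 deg) = 0.9205
exp(theta*B) = 0.3907 + 0.9205*B


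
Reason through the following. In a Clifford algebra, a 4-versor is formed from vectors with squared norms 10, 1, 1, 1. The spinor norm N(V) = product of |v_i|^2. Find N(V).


Spinor norm N(V) = |v1|^2 * |v2|^2 * ... * |v4|^2
= 10 * 1 * 1 * 1
Running product: 10, 10, 10, 10
N(V) = 10


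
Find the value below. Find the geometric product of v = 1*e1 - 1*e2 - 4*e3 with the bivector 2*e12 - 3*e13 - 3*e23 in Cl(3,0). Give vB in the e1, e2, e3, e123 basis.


vB has grade-1 (vector) and grade-3 (trivector) parts: vB = (v _| B) + (v ^ B).
Vector part <vB>_1:
  e1: -v2*b12 - v3*b13 = -(-1)*(2) - (-4)*(-3) = -10
  e2: v1*b12 - v3*b23 = (1)*(2) - (-4)*(-3) = -10
  e3: v1*b13 + v2*b23 = (1)*(-3) + (-1)*(-3) = 0
Trivector part <vB>_3:
  e123: v1*b23 - v2*b13 + v3*b12 = (1)*(-3) - (-1)*(-3) + (-4)*(2) = -14
vB = -10*e1 - 10*e2 + 0*e3 - 14*e123


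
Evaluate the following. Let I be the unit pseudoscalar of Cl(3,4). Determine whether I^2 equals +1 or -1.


The pseudoscalar I = e1...e_n (product of all n generators) of Cl(p,q) satisfies I^2 = (-1)^(q + n(n-1)/2).
p = 3, q = 4, n = p + q = 7
n(n-1)/2 = 7 * 6 / 2 = 21
Exponent = q + n(n-1)/2 = 4 + 21 = 25
I^2 = (-1)^25 = -1


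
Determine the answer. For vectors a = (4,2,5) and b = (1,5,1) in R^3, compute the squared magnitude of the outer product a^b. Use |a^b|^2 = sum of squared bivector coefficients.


a wedge b = (a1*b2 - a2*b1)*e12 + (a1*b3 - a3*b1)*e13 + (a2*b3 - a3*b2)*e23
e12 coeff: 4*5 - 2*1 = 20 - 2 = 18
e13 coeff: 4*1 - 5*1 = 4 - 5 = -1
e23 coeff: 2*1 - 5*5 = 2 - 25 = -23
|a wedge b|^2 = 18^2 + (-1)^2 + (-23)^2
= 324 + 1 + 529
= 854


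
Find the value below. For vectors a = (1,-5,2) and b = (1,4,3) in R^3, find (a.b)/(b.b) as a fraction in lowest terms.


Projection coefficient = (a . b) / (b . b)
a . b = 1*1 + (-5)*4 + 2*3
= 1 + (-20) + 6 = -13
b . b = 1^2 + 4^2 + 3^2
= 1 + 16 + 9 = 26
Coefficient = -13/26
In lowest terms: -1/2


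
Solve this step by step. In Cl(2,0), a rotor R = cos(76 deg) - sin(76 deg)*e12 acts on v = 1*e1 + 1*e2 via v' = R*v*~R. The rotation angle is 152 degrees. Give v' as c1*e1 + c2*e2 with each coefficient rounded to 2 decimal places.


Rotor R = cos(76deg) - sin(76deg)*e12
Rotation angle theta = 2 * 76 = 152 degrees
v' = R*v*~R rotates v by theta.
cos(152deg) = -0.8829, sin(152deg) = 0.4695
v'_1 = 1*cos(152deg) - 1*sin(152deg)
= 1*(-0.8829) - 1*0.4695
= -1.35
v'_2 = 1*sin(152deg) + 1*cos(152deg)
= 1*0.4695 + 1*(-0.8829)
= -0.41
v' = -1.35*e1 - 0.41*e2


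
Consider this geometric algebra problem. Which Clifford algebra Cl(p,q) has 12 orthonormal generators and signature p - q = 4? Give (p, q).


We need p + q = 12 and p - q = 4.
Adding: 2p = 12 + 4 = 16, so p = 8.
Then q = 12 - 8 = 4.
(p, q) = (8, 4)


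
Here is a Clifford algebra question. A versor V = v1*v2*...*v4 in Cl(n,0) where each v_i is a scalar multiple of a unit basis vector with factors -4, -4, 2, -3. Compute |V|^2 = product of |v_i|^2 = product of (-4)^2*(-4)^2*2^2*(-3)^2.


Each vector v_i has |v_i|^2 = s_i^2
Squared scales: (-4)^2 = 16, (-4)^2 = 16, 2^2 = 4, (-3)^2 = 9
|V|^2 = 16 * 16 * 4 * 9
= 9216


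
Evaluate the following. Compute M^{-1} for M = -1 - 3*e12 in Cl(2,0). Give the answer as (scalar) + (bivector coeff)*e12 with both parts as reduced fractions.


M = -1 - 3*e12, where e12^2 = -1.
Since M commutes with its reverse ~M = a - b*e12, M * ~M = a^2 - b^2*e12^2 = a^2 + b^2.
So M^{-1} = ~M / (a^2 + b^2) = (a - b*e12)/(a^2 + b^2).
a^2 + b^2 = 1 + 9 = 10
Scalar part = -1/10 = -1/10
Bivector coeff = 3/10 = 3/10
M^{-1} = -1/10 + 3/10*e12


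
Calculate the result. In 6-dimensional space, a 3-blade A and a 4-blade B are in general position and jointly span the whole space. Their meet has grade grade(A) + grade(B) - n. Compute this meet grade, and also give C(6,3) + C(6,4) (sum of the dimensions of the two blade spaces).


Meet grade = grade(A) + grade(B) - n
= 3 + 4 - 6 = 1
C(6,3) = 20
C(6,4) = 15
dim_A + dim_B = 20 + 15 = 35


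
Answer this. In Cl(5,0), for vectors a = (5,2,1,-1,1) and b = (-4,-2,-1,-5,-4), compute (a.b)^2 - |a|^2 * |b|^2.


a . b = 5*(-4) + 2*(-2) + 1*(-1) + (-1)*(-5) + 1*(-4)
= -20 + (-4) + (-1) + 5 + (-4) = -24
|a|^2 = 5^2 + 2^2 + 1^2 + (-1)^2 + 1^2 = 32
|b|^2 = (-4)^2 + (-2)^2 + (-1)^2 + (-5)^2 + (-4)^2 = 62
(a.b)^2 = (-24)^2 = 576
|a|^2 * |b|^2 = 32 * 62 = 1984
Result = 576 - 1984 = -1408


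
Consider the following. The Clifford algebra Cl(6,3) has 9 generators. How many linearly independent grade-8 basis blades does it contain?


Number of grade-k basis blades in Cl(p,q) with n = p + q is C(n, k).
n = 6 + 3 = 9
C(9, 8) = 9! / (8! * 1!)
= 362880 / (40320 * 1)
= 9


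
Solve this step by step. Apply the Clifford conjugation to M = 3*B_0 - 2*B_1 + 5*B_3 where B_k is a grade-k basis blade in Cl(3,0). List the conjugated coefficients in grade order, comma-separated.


Clifford conjugate sign for grade k: (-1)^(k(k+1)/2)
Grade 0: (-1)^(0*1/2) = (-1)^0 = 1, coeff 3 -> 3
Grade 1: (-1)^(1*2/2) = (-1)^1 = -1, coeff -2 -> 2
Grade 3: (-1)^(3*4/2) = (-1)^6 = 1, coeff 5 -> 5
Conjugated coefficients: 3, 2, 5


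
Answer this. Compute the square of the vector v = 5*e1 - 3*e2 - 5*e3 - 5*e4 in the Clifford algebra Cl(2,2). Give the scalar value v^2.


v^2 = sum of c_i^2 * e_i^2
Positive signature terms (e_i^2 = +1): 5^2 + (-3)^2 = 34
Negative signature terms (e_j^2 = -1): (-5)^2 + (-5)^2 = 50
v^2 = 34 - 50 = -16


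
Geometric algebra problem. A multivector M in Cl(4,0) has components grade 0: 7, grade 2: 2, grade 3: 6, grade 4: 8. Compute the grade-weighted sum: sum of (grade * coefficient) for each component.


Grade-weighted sum = sum of grade_k * coefficient_k
0*7 = 0
2*2 = 4
3*6 = 18
4*8 = 32
Total = 0 + 4 + 18 + 32 = 54


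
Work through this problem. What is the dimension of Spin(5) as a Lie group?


Spin(n) double-covers SO(n); both have Lie algebra so(n) of dimension n(n-1)/2.
n = 5
n(n-1) = 5 * 4 = 20
dim Spin(5) = 20/2 = 10


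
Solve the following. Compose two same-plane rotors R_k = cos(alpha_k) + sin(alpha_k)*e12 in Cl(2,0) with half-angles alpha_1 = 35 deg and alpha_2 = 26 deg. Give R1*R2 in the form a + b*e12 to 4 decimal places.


Same-plane rotors commute and their half-angles add:
R1*R2 = cos(a1 + a2) + sin(a1 + a2)*e12.
a1 + a2 = 35 + 26 = 61 deg
cos(61 deg) = 0.4848
sin(61 deg) = 0.8746
R1*R2 = 0.4848 + 0.8746*e12


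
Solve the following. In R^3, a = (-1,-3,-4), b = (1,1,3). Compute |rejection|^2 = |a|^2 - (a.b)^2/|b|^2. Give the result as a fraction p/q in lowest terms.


|a|^2 = (-1)^2 + (-3)^2 + (-4)^2 = 26
|b|^2 = 1^2 + 1^2 + 3^2 = 11
a . b = (-1)*1 + (-3)*1 + (-4)*3 = -16
(a.b)^2 = (-16)^2 = 256
|rej|^2 = 26 - 256/11
= (286 - 256)/11
= 30/11
In lowest terms: 30/11


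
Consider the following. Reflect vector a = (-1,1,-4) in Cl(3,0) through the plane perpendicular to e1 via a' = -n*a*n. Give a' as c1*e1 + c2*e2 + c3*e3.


Reflection formula: a' = -n*a*n, with n = e1 (unit vector, n^2 = 1).
For reflection through hyperplane perp to e1:
The component along e1 flips sign, others stay.
a = (-1, 1, -4)
a' = (1, 1, -4)
a' = 1*e1 + 1*e2 - 4*e3


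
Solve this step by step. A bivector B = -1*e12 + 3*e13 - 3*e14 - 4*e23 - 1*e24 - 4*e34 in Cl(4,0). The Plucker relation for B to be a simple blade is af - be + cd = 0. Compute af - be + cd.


Plucker relation: af - be + cd
a*f = (-1)*(-4) = 4
b*e = 3*(-1) = -3
c*d = (-3)*(-4) = 12
af - be + cd = 4 - (-3) + 12
= 19


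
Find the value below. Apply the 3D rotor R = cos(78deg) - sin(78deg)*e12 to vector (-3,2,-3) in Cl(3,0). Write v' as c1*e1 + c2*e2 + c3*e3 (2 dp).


Rotor R = cos(78deg) - sin(78deg)*e12
Rotation angle theta = 2 * 78 = 156 degrees in the e12 plane (e1 -> e2).
The component perpendicular to the plane (e3) is invariant: v'_3 = v3 = -3.00
cos(156deg) = -0.9135, sin(156deg) = 0.4067
v'_1 = v1*cos(theta) - v2*sin(theta) = -3*(-0.9135) - 2*0.4067 = 1.93
v'_2 = v1*sin(theta) + v2*cos(theta) = -3*0.4067 + 2*(-0.9135) = -3.05
v' = 1.93*e1 - 3.05*e2 - 3.00*e3


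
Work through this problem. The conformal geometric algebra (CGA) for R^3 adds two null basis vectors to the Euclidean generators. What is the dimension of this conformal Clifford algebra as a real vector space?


The conformal model of R^3 uses Cl(4,1): the 3 Euclidean generators plus two extra orthogonal generators e+ (e+^2 = +1) and e- (e-^2 = -1), from which the null vectors e0, einf are built.
Number of generators m = 3 + 2 = 5.
dim Cl(p,q) = 2^m = 2^5 = 32


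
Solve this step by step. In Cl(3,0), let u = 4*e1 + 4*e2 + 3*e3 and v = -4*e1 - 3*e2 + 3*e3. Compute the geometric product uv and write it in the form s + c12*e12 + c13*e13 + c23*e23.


In Cl(3,0): e_i^2 = 1, e_ie_j = -e_je_i for i != j.
Scalar part = u . v = 4*(-4) + 4*(-3) + 3*3
= -16 + (-12) + 9 = -19
e12 coeff = 4*(-3) - 4*(-4) = -12 - (-16) = 4
e13 coeff = 4*3 - 3*(-4) = 12 - (-12) = 24
e23 coeff = 4*3 - 3*(-3) = 12 - (-9) = 21
uv = -19 + 4*e12 + 24*e13 + 21*e23


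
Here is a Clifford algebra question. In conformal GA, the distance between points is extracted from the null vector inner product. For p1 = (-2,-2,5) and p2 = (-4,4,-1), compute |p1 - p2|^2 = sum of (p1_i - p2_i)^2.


p1 - p2 = (2, -6, 6)
|p1 - p2|^2 = 2^2 + (-6)^2 + 6^2
= 4 + 36 + 36
= 76


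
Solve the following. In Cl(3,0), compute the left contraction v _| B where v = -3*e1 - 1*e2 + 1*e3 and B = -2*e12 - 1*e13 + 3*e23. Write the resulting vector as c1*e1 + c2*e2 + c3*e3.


Left contraction v _| B = <vB>_1 (grade-1 part of the geometric product vB).
Using e1_|e12 = e2, e2_|e12 = -e1, e1_|e13 = e3, e3_|e13 = -e1, e2_|e23 = e3, e3_|e23 = -e2:
e1 coeff: -v2*b12 - v3*b13 = -(-1)*(-2) - (1)*(-1) = -1
e2 coeff: v1*b12 - v3*b23 = (-3)*(-2) - (1)*(3) = 3
e3 coeff: v1*b13 + v2*b23 = (-3)*(-1) + (-1)*(3) = 0
v _| B = -1*e1 + 3*e2 + 0*e3


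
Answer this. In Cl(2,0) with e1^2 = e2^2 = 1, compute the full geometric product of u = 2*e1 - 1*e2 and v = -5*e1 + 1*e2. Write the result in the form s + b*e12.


Expand: (2*e1 - 1*e2)(-5*e1 + 1*e2)
= 2*(-5)*e1e1 + 2*1*e1e2 + (-1)*(-5)*e2e1 + (-1)*1*e2e2
Using e1^2 = e2^2 = 1, e2e1 = -e1e2:
Scalar part s = 2*(-5) + (-1)*1 = -10 + (-1) = -11
Bivector part b = 2*1 - (-1)*(-5) = 2 - 5 = -3
uv = -11 - 3*e12


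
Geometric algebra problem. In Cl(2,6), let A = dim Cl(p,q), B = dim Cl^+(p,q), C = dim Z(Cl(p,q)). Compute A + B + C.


n = 2 + 6 = 8
Total dim = 2^8 = 256
Even subalgebra dim = 2^7 = 128
n is even, so center dim = 1
Sum = 256 + 128 + 1 = 385


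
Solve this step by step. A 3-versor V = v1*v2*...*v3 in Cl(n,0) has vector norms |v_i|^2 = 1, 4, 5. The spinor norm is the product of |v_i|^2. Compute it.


Spinor norm N(V) = |v1|^2 * |v2|^2 * ... * |v3|^2
= 1 * 4 * 5
Running product: 1, 4, 20
N(V) = 20


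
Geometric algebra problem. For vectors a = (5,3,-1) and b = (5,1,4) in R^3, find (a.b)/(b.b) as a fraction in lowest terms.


Projection coefficient = (a . b) / (b . b)
a . b = 5*5 + 3*1 + (-1)*4
= 25 + 3 + (-4) = 24
b . b = 5^2 + 1^2 + 4^2
= 25 + 1 + 16 = 42
Coefficient = 24/42
In lowest terms: 4/7


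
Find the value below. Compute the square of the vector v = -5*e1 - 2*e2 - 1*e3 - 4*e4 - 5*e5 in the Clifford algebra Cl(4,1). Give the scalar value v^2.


v^2 = sum of c_i^2 * e_i^2
Positive signature terms (e_i^2 = +1): (-5)^2 + (-2)^2 + (-1)^2 + (-4)^2 = 46
Negative signature terms (e_j^2 = -1): (-5)^2 = 25
v^2 = 46 - 25 = 21


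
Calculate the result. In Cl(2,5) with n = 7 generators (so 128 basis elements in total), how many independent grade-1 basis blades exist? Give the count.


Number of grade-k basis blades in Cl(p,q) with n = p + q is C(n, k).
n = 2 + 5 = 7
C(7, 1) = 7! / (1! * 6!)
= 5040 / (1 * 720)
= 7


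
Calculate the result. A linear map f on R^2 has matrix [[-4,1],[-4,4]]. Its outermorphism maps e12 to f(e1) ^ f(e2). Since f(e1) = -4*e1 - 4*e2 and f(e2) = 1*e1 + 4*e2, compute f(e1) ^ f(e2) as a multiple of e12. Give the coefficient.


The outermorphism of a linear map f sends e1^e2 to f(e1)^f(e2).
f(e1) = -4*e1 - 4*e2
f(e2) = 1*e1 + 4*e2
f(e1) ^ f(e2) = (-4*e1 - 4*e2) ^ (1*e1 + 4*e2)
= (-4)*4*e12 + (-4)*1*e21
= (-16 - (-4))*e12
= -12*e12
Coefficient = -12


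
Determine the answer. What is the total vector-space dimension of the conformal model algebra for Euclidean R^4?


The conformal model of R^4 uses Cl(5,1): the 4 Euclidean generators plus two extra orthogonal generators e+ (e+^2 = +1) and e- (e-^2 = -1), from which the null vectors e0, einf are built.
Number of generators m = 4 + 2 = 6.
dim Cl(p,q) = 2^m = 2^6 = 64


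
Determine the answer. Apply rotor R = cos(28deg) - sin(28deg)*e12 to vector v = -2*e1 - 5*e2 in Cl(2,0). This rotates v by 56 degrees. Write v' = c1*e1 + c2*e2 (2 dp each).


Rotor R = cos(28deg) - sin(28deg)*e12
Rotation angle theta = 2 * 28 = 56 degrees
v' = R*v*~R rotates v by theta.
cos(56deg) = 0.5592, sin(56deg) = 0.8290
v'_1 = -2*cos(56deg) - (-5)*sin(56deg)
= -2*0.5592 - (-5)*0.8290
= 3.03
v'_2 = -2*sin(56deg) + (-5)*cos(56deg)
= -2*0.8290 + (-5)*0.5592
= -4.45
v' = 3.03*e1 - 4.45*e2


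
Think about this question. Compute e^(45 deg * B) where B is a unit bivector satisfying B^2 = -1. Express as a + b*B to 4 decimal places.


For a unit bivector B with B^2 = -1, the exponential series gives
e^(theta*B) = cos(theta) + sin(theta)*B (the GA analogue of Euler's formula).
theta = 45 degrees = 0.785398 rad
cos(45 deg) = 0.7071
sin(45 deg) = 0.7071
exp(theta*B) = 0.7071 + 0.7071*B


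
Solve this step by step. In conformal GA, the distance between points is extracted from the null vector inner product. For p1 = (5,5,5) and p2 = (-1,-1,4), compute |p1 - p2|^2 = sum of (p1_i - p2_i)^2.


p1 - p2 = (6, 6, 1)
|p1 - p2|^2 = 6^2 + 6^2 + 1^2
= 36 + 36 + 1
= 73


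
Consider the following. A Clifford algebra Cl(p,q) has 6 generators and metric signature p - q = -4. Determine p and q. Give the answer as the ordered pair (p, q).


We need p + q = 6 and p - q = -4.
Adding: 2p = 6 + (-4) = 2, so p = 1.
Then q = 6 - 1 = 5.
(p, q) = (1, 5)


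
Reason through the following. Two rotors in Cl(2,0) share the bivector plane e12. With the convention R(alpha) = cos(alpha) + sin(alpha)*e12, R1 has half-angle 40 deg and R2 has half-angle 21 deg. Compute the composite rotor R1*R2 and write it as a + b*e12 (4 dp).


Same-plane rotors commute and their half-angles add:
R1*R2 = cos(a1 + a2) + sin(a1 + a2)*e12.
a1 + a2 = 40 + 21 = 61 deg
cos(61 deg) = 0.4848
sin(61 deg) = 0.8746
R1*R2 = 0.4848 + 0.8746*e12


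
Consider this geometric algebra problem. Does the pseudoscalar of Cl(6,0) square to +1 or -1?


The pseudoscalar I = e1...e_n (product of all n generators) of Cl(p,q) satisfies I^2 = (-1)^(q + n(n-1)/2).
p = 6, q = 0, n = p + q = 6
n(n-1)/2 = 6 * 5 / 2 = 15
Exponent = q + n(n-1)/2 = 0 + 15 = 15
I^2 = (-1)^15 = -1


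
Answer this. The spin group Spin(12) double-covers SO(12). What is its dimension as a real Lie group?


Spin(n) double-covers SO(n); both have Lie algebra so(n) of dimension n(n-1)/2.
n = 12
n(n-1) = 12 * 11 = 132
dim Spin(12) = 132/2 = 66


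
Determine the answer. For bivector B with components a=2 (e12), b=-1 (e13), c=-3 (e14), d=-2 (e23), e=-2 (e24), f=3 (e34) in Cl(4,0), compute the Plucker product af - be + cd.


Plucker relation: af - be + cd
a*f = 2*3 = 6
b*e = (-1)*(-2) = 2
c*d = (-3)*(-2) = 6
af - be + cd = 6 - 2 + 6
= 10


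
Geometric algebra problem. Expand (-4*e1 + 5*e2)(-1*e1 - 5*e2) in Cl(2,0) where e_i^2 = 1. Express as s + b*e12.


Expand: (-4*e1 + 5*e2)(-1*e1 - 5*e2)
= (-4)*(-1)*e1e1 + (-4)*(-5)*e1e2 + 5*(-1)*e2e1 + 5*(-5)*e2e2
Using e1^2 = e2^2 = 1, e2e1 = -e1e2:
Scalar part s = (-4)*(-1) + 5*(-5) = 4 + (-25) = -21
Bivector part b = (-4)*(-5) - 5*(-1) = 20 - (-5) = 25
uv = -21 + 25*e12


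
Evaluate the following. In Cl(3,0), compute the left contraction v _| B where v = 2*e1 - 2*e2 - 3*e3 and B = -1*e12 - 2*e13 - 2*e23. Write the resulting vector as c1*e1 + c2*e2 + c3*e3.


Left contraction v _| B = <vB>_1 (grade-1 part of the geometric product vB).
Using e1_|e12 = e2, e2_|e12 = -e1, e1_|e13 = e3, e3_|e13 = -e1, e2_|e23 = e3, e3_|e23 = -e2:
e1 coeff: -v2*b12 - v3*b13 = -(-2)*(-1) - (-3)*(-2) = -8
e2 coeff: v1*b12 - v3*b23 = (2)*(-1) - (-3)*(-2) = -8
e3 coeff: v1*b13 + v2*b23 = (2)*(-2) + (-2)*(-2) = 0
v _| B = -8*e1 - 8*e2 + 0*e3


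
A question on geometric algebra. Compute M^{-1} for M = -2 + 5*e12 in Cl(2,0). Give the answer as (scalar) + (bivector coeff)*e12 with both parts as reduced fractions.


M = -2 + 5*e12, where e12^2 = -1.
Since M commutes with its reverse ~M = a - b*e12, M * ~M = a^2 - b^2*e12^2 = a^2 + b^2.
So M^{-1} = ~M / (a^2 + b^2) = (a - b*e12)/(a^2 + b^2).
a^2 + b^2 = 4 + 25 = 29
Scalar part = -2/29 = -2/29
Bivector coeff = -5/29 = -5/29
M^{-1} = -2/29 - 5/29*e12


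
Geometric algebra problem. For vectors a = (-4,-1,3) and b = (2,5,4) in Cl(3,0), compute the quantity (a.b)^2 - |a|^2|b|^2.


a . b = (-4)*2 + (-1)*5 + 3*4
= -8 + (-5) + 12 = -1
|a|^2 = (-4)^2 + (-1)^2 + 3^2 = 26
|b|^2 = 2^2 + 5^2 + 4^2 = 45
(a.b)^2 = (-1)^2 = 1
|a|^2 * |b|^2 = 26 * 45 = 1170
Result = 1 - 1170 = -1169


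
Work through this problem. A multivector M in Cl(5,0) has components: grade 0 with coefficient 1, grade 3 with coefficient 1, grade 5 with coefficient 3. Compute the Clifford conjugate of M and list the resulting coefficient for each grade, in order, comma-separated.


Clifford conjugate sign for grade k: (-1)^(k(k+1)/2)
Grade 0: (-1)^(0*1/2) = (-1)^0 = 1, coeff 1 -> 1
Grade 3: (-1)^(3*4/2) = (-1)^6 = 1, coeff 1 -> 1
Grade 5: (-1)^(5*6/2) = (-1)^15 = -1, coeff 3 -> -3
Conjugated coefficients: 1, 1, -3


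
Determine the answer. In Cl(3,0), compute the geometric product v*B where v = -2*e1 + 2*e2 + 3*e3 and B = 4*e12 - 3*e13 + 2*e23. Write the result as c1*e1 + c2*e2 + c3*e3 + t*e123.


vB has grade-1 (vector) and grade-3 (trivector) parts: vB = (v _| B) + (v ^ B).
Vector part <vB>_1:
  e1: -v2*b12 - v3*b13 = -(2)*(4) - (3)*(-3) = 1
  e2: v1*b12 - v3*b23 = (-2)*(4) - (3)*(2) = -14
  e3: v1*b13 + v2*b23 = (-2)*(-3) + (2)*(2) = 10
Trivector part <vB>_3:
  e123: v1*b23 - v2*b13 + v3*b12 = (-2)*(2) - (2)*(-3) + (3)*(4) = 14
vB = 1*e1 - 14*e2 + 10*e3 + 14*e123


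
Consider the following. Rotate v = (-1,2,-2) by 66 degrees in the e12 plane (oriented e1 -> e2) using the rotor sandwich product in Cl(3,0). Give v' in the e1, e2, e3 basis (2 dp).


Rotor R = cos(33deg) - sin(33deg)*e12
Rotation angle theta = 2 * 33 = 66 degrees in the e12 plane (e1 -> e2).
The component perpendicular to the plane (e3) is invariant: v'_3 = v3 = -2.00
cos(66deg) = 0.4067, sin(66deg) = 0.9135
v'_1 = v1*cos(theta) - v2*sin(theta) = -1*0.4067 - 2*0.9135 = -2.23
v'_2 = v1*sin(theta) + v2*cos(theta) = -1*0.9135 + 2*0.4067 = -0.10
v' = -2.23*e1 - 0.10*e2 - 2.00*e3


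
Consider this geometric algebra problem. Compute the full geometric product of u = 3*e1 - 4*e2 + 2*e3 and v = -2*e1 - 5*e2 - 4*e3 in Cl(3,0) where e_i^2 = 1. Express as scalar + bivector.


In Cl(3,0): e_i^2 = 1, e_ie_j = -e_je_i for i != j.
Scalar part = u . v = 3*(-2) + (-4)*(-5) + 2*(-4)
= -6 + 20 + (-8) = 6
e12 coeff = 3*(-5) - (-4)*(-2) = -15 - 8 = -23
e13 coeff = 3*(-4) - 2*(-2) = -12 - (-4) = -8
e23 coeff = (-4)*(-4) - 2*(-5) = 16 - (-10) = 26
uv = 6 - 23*e12 - 8*e13 + 26*e23


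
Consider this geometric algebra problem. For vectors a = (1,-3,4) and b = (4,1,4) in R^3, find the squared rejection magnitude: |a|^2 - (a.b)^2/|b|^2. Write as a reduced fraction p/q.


|a|^2 = 1^2 + (-3)^2 + 4^2 = 26
|b|^2 = 4^2 + 1^2 + 4^2 = 33
a . b = 1*4 + (-3)*1 + 4*4 = 17
(a.b)^2 = 17^2 = 289
|rej|^2 = 26 - 289/33
= (858 - 289)/33
= 569/33
In lowest terms: 569/33


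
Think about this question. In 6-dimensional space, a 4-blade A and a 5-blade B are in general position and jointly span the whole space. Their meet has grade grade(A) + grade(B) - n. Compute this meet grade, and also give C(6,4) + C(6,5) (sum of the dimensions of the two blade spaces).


Meet grade = grade(A) + grade(B) - n
= 4 + 5 - 6 = 3
C(6,4) = 15
C(6,5) = 6
dim_A + dim_B = 15 + 6 = 21


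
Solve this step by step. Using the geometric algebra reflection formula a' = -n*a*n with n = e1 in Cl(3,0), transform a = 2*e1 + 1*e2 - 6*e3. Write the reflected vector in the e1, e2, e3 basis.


Reflection formula: a' = -n*a*n, with n = e1 (unit vector, n^2 = 1).
For reflection through hyperplane perp to e1:
The component along e1 flips sign, others stay.
a = (2, 1, -6)
a' = (-2, 1, -6)
a' = -2*e1 + 1*e2 - 6*e3


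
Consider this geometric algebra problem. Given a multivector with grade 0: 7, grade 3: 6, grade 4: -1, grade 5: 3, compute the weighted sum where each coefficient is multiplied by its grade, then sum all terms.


Grade-weighted sum = sum of grade_k * coefficient_k
0*7 = 0
3*6 = 18
4*(-1) = -4
5*3 = 15
Total = 0 + 18 + (-4) + 15 = 29


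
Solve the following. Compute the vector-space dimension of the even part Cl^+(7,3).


Even subalgebra dimension = 2^(n-1)
n = 7 + 3 = 10
2^(10 - 1) = 2^9 = 512
Verification: sum of C(10,k) for even k = 1 + 45 + 210 + 210 + 45 + 1 = 512
Result = 512


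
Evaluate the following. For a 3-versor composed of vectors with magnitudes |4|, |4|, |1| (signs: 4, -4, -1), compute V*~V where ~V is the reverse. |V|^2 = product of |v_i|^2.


Each vector v_i has |v_i|^2 = s_i^2
Squared scales: 4^2 = 16, (-4)^2 = 16, (-1)^2 = 1
|V|^2 = 16 * 16 * 1
= 256


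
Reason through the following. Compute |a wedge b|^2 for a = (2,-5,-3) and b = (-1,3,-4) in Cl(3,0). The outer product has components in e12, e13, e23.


a wedge b = (a1*b2 - a2*b1)*e12 + (a1*b3 - a3*b1)*e13 + (a2*b3 - a3*b2)*e23
e12 coeff: 2*3 - (-5)*(-1) = 6 - 5 = 1
e13 coeff: 2*(-4) - (-3)*(-1) = -8 - 3 = -11
e23 coeff: (-5)*(-4) - (-3)*3 = 20 - (-9) = 29
|a wedge b|^2 = 1^2 + (-11)^2 + 29^2
= 1 + 121 + 841
= 963


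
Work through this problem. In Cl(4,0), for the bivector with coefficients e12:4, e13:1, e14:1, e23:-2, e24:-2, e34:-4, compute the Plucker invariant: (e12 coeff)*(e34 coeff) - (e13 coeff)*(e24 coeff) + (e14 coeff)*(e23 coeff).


Plucker relation: af - be + cd
a*f = 4*(-4) = -16
b*e = 1*(-2) = -2
c*d = 1*(-2) = -2
af - be + cd = -16 - (-2) + (-2)
= -16


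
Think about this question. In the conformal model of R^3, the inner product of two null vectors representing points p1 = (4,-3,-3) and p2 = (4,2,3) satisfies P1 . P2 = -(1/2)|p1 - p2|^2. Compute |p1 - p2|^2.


p1 - p2 = (0, -5, -6)
|p1 - p2|^2 = 0^2 + (-5)^2 + (-6)^2
= 0 + 25 + 36
= 61


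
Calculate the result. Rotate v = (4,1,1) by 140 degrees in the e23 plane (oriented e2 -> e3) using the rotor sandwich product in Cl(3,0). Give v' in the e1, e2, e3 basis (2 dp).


Rotor R = cos(70deg) - sin(70deg)*e23
Rotation angle theta = 2 * 70 = 140 degrees in the e23 plane (e2 -> e3).
The component perpendicular to the plane (e1) is invariant: v'_1 = v1 = 4.00
cos(140deg) = -0.7660, sin(140deg) = 0.6428
v'_2 = v2*cos(theta) - v3*sin(theta) = 1*(-0.7660) - 1*0.6428 = -1.41
v'_3 = v2*sin(theta) + v3*cos(theta) = 1*0.6428 + 1*(-0.7660) = -0.12
v' = 4.00*e1 - 1.41*e2 - 0.12*e3
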